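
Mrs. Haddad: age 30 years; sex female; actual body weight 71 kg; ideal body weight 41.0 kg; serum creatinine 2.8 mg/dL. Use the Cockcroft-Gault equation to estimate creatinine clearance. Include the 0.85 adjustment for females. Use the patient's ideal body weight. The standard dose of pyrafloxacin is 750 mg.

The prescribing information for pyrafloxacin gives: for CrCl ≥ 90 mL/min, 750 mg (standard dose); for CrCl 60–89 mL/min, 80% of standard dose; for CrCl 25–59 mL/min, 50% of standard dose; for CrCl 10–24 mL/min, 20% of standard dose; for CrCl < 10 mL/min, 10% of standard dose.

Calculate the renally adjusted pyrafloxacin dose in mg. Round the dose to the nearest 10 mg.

150 mg

CrCl = (140 − 30) × 41 / (72 × 2.8) × 0.85 = 4510.0 / 201.60 × 0.85 ≈ 19.0 mL/min
CrCl ≈ 19 mL/min → bracket 10–24 mL/min.
20% of 750 mg = 150 mg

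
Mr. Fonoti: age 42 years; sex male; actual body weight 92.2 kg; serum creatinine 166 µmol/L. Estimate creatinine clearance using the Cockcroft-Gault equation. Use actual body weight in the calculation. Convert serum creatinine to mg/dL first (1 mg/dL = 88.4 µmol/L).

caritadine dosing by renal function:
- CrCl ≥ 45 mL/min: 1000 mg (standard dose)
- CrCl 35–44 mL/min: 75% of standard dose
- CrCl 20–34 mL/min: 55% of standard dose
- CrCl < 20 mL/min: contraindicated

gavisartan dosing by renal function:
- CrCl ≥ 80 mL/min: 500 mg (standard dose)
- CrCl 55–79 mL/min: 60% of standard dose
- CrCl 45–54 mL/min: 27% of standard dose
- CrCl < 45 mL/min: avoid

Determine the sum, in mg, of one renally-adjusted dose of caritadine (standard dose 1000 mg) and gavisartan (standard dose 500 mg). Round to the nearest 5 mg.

1300 mg

SCr = 166 / 88.4 = 1.878 mg/dL
CrCl = (140 − 42) × 92.2 / (72 × 1.878) = 9035.6 / 135.22 ≈ 66.8 mL/min
CrCl ≈ 67 mL/min.
caritadine: ≥ 45 mL/min → 100% of 1000 mg = 1000 mg.
gavisartan: 55–79 mL/min → 60% of 500 mg = 300 mg.
Total = 1000 + 300 = 1300 mg.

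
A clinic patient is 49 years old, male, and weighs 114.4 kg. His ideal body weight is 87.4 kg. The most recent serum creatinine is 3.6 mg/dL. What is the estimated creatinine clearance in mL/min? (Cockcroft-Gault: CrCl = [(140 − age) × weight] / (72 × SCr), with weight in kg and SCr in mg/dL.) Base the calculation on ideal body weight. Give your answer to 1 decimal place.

CrCl = (140 − 49) × 87.4 / (72 × 3.6) = 7953.4 / 259.20 ≈ 30.7 mL/min

30.7 mL/min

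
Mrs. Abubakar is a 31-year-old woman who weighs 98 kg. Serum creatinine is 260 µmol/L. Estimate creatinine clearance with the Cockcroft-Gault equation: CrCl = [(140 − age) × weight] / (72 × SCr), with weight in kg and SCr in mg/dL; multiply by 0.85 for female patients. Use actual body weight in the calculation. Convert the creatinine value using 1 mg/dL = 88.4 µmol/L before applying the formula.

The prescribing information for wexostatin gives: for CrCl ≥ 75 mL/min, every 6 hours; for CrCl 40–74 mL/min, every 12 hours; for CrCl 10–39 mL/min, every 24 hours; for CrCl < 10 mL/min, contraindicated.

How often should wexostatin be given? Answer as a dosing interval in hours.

every 12 hours

SCr = 260 / 88.4 = 2.941 mg/dL
CrCl = (140 − 31) × 98 / (72 × 2.941) × 0.85 = 10682.0 / 211.75 × 0.85 ≈ 42.9 mL/min
CrCl ≈ 43 mL/min → bracket 40–74 mL/min → every 12 hours.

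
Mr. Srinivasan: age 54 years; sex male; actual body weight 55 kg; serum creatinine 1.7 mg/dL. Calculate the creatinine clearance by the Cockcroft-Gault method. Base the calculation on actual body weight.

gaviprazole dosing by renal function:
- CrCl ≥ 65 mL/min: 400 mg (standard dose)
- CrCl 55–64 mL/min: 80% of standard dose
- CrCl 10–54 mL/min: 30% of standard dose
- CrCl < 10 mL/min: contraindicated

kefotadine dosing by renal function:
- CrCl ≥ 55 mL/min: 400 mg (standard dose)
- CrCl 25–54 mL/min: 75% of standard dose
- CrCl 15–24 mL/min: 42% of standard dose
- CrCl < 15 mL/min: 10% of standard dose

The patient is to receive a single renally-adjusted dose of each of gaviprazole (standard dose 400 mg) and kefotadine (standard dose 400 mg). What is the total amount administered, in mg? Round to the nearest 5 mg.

CrCl = (140 − 54) × 55 / (72 × 1.7) = 4730.0 / 122.40 ≈ 38.6 mL/min
CrCl ≈ 39 mL/min.
gaviprazole: 10–54 mL/min → 30% of 400 mg = 120 mg.
kefotadine: 25–54 mL/min → 75% of 400 mg = 300 mg.
Total = 120 + 300 = 420 mg.

420 mg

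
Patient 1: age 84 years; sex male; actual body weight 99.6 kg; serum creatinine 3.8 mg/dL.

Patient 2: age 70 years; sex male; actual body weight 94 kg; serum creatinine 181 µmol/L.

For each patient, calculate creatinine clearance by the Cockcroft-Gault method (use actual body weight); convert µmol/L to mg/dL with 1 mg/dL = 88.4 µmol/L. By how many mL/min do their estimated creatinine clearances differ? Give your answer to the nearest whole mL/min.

Patient 1: CrCl = (140 − 84) × 99.6 / (72 × 3.8) = 5577.6 / 273.60 ≈ 20.4 mL/min
Patient 2: SCr = 181 / 88.4 = 2.048 mg/dL
Patient 2: CrCl = (140 − 70) × 94 / (72 × 2.048) = 6580.0 / 147.46 ≈ 44.6 mL/min
|20.4 − 44.6| = 24.2 mL/min

24 mL/min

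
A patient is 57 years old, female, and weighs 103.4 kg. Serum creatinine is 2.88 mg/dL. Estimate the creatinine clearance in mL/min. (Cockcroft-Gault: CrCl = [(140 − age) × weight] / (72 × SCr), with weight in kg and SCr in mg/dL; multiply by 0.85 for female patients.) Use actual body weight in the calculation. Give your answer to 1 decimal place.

35.2 mL/min

CrCl = (140 − 57) × 103.4 / (72 × 2.88) × 0.85 = 8582.2 / 207.36 × 0.85 ≈ 35.2 mL/min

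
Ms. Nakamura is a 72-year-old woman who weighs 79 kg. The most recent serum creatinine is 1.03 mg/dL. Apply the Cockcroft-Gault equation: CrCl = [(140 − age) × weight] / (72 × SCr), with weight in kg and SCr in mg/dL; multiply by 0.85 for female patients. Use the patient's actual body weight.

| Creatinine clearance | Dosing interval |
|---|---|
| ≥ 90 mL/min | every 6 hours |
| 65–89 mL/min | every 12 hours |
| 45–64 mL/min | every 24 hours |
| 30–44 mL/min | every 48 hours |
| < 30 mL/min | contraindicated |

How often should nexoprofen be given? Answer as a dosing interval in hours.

every 24 hours

CrCl = (140 − 72) × 79 / (72 × 1.03) × 0.85 = 5372.0 / 74.16 × 0.85 ≈ 61.6 mL/min
CrCl ≈ 62 mL/min → bracket 45–64 mL/min → every 24 hours.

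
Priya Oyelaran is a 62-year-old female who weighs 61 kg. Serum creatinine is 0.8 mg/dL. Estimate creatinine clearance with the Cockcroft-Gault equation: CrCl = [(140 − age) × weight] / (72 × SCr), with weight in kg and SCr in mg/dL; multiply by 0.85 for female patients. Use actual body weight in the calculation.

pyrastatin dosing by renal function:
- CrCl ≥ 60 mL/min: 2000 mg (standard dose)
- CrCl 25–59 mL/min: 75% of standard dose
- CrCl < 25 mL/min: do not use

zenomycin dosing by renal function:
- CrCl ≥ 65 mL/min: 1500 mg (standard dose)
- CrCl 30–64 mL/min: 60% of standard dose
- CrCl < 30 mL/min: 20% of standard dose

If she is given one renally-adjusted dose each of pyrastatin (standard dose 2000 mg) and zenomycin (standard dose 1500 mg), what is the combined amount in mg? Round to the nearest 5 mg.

3500 mg

CrCl = (140 − 62) × 61 / (72 × 0.8) × 0.85 = 4758.0 / 57.60 × 0.85 ≈ 70.2 mL/min
CrCl ≈ 70 mL/min.
pyrastatin: ≥ 60 mL/min → 100% of 2000 mg = 2000 mg.
zenomycin: ≥ 65 mL/min → 100% of 1500 mg = 1500 mg.
Total = 2000 + 1500 = 3500 mg.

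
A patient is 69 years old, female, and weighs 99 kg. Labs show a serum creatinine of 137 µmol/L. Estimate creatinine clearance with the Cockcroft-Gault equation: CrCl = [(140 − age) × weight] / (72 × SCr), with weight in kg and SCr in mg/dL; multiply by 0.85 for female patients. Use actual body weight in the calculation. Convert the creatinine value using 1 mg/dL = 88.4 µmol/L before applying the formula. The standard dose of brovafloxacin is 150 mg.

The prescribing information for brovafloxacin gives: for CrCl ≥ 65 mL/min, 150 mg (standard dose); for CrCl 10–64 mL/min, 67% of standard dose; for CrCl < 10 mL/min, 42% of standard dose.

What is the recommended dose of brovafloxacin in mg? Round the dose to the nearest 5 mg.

100 mg

SCr = 137 / 88.4 = 1.55 mg/dL
CrCl = (140 − 69) × 99 / (72 × 1.55) × 0.85 = 7029.0 / 111.60 × 0.85 ≈ 53.5 mL/min
CrCl ≈ 54 mL/min → bracket 10–64 mL/min.
67% of 150 mg = 100.5 mg → 100 mg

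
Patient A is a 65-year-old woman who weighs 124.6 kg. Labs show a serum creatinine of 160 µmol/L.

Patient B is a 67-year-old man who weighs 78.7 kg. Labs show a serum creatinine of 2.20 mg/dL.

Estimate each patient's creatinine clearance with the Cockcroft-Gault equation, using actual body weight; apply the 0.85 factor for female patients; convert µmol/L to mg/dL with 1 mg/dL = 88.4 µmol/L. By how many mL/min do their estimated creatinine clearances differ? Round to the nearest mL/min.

25 mL/min

Patient A: SCr = 160 / 88.4 = 1.81 mg/dL
Patient A: CrCl = (140 − 65) × 124.6 / (72 × 1.81) × 0.85 = 9345.0 / 130.32 × 0.85 ≈ 61.0 mL/min
Patient B: CrCl = (140 − 67) × 78.7 / (72 × 2.2) = 5745.1 / 158.40 ≈ 36.3 mL/min
|61.0 − 36.3| = 24.7 mL/min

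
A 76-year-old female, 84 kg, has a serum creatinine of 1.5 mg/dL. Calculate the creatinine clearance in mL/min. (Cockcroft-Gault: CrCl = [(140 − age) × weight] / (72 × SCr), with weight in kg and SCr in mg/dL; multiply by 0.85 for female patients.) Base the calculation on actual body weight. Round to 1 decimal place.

CrCl = (140 − 76) × 84 / (72 × 1.5) × 0.85 = 5376.0 / 108.00 × 0.85 ≈ 42.3 mL/min

42.3 mL/min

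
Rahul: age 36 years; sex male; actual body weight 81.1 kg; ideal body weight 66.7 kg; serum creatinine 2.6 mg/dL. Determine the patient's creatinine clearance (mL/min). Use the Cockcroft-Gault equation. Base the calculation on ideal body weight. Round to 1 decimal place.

CrCl = (140 − 36) × 66.7 / (72 × 2.6) = 6936.8 / 187.20 ≈ 37.1 mL/min

37.1 mL/min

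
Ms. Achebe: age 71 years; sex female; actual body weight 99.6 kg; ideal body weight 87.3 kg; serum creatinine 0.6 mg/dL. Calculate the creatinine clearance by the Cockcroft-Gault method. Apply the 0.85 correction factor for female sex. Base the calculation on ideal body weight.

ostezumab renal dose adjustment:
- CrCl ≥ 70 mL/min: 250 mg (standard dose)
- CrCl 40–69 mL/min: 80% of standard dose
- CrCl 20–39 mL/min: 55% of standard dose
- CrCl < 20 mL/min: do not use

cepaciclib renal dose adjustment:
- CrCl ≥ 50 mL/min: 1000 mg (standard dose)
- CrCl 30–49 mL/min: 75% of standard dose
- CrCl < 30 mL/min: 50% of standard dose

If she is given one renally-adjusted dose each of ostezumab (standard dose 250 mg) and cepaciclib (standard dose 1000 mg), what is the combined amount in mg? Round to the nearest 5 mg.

CrCl = (140 − 71) × 87.3 / (72 × 0.6) × 0.85 = 6023.7 / 43.20 × 0.85 ≈ 118.5 mL/min
CrCl ≈ 119 mL/min.
ostezumab: ≥ 70 mL/min → 100% of 250 mg = 250 mg.
cepaciclib: ≥ 50 mL/min → 100% of 1000 mg = 1000 mg.
Total = 250 + 1000 = 1250 mg.

1250 mg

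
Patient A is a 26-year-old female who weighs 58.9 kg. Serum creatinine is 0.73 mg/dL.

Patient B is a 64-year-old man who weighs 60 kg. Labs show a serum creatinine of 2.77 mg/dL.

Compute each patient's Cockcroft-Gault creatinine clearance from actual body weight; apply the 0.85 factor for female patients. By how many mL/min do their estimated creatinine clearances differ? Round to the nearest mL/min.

Patient A: CrCl = (140 − 26) × 58.9 / (72 × 0.73) × 0.85 = 6714.6 / 52.56 × 0.85 ≈ 108.6 mL/min
Patient B: CrCl = (140 − 64) × 60 / (72 × 2.77) = 4560.0 / 199.44 ≈ 22.9 mL/min
|108.6 − 22.9| = 85.7 mL/min

86 mL/min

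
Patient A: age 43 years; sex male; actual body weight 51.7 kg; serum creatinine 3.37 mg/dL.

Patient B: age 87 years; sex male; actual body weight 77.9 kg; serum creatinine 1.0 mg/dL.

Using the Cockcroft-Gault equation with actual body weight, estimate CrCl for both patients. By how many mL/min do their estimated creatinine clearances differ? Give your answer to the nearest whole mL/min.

37 mL/min

Patient A: CrCl = (140 − 43) × 51.7 / (72 × 3.37) = 5014.9 / 242.64 ≈ 20.7 mL/min
Patient B: CrCl = (140 − 87) × 77.9 / (72 × 1) = 4128.7 / 72.00 ≈ 57.3 mL/min
|20.7 − 57.3| = 36.6 mL/min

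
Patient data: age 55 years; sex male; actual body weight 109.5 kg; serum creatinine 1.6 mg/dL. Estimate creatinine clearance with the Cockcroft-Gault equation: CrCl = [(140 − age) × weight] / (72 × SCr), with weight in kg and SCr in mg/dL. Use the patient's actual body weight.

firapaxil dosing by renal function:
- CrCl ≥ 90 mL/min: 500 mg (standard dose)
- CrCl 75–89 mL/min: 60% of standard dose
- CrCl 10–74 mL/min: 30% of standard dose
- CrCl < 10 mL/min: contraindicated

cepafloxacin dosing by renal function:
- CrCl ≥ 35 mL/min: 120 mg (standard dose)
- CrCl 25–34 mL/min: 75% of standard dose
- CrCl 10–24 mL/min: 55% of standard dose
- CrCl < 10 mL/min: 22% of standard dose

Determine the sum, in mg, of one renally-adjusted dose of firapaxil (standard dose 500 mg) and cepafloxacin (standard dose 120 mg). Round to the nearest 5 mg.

CrCl = (140 − 55) × 109.5 / (72 × 1.6) = 9307.5 / 115.20 ≈ 80.8 mL/min
CrCl ≈ 81 mL/min.
firapaxil: 75–89 mL/min → 60% of 500 mg = 300 mg.
cepafloxacin: ≥ 35 mL/min → 100% of 120 mg = 120 mg.
Total = 300 + 120 = 420 mg.

420 mg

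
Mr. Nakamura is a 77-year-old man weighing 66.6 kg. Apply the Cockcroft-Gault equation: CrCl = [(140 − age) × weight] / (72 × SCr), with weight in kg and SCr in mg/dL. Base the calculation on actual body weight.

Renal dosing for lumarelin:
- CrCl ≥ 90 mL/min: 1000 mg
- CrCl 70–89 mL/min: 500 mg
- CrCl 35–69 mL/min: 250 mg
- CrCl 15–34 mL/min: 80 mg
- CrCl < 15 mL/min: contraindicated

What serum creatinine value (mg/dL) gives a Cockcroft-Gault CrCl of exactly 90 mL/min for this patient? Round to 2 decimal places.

Standard dose requires CrCl ≥ 90 mL/min.
Set (140 − 77) × 66.6 / (72 × SCr) = 90
SCr = (140 − 77) × 66.6 / (72 × 90) = 0.647 mg/dL

0.65 mg/dL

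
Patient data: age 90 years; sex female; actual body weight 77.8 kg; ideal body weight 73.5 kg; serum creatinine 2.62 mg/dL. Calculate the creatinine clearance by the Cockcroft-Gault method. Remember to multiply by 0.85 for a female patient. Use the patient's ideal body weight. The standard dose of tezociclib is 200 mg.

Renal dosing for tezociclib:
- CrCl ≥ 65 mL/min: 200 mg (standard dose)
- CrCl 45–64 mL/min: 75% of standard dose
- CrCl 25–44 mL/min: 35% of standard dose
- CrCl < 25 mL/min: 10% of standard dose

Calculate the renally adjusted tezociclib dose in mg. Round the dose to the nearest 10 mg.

CrCl = (140 − 90) × 73.5 / (72 × 2.62) × 0.85 = 3675.0 / 188.64 × 0.85 ≈ 16.6 mL/min
CrCl ≈ 17 mL/min → bracket < 25 mL/min.
10% of 200 mg = 20 mg

20 mg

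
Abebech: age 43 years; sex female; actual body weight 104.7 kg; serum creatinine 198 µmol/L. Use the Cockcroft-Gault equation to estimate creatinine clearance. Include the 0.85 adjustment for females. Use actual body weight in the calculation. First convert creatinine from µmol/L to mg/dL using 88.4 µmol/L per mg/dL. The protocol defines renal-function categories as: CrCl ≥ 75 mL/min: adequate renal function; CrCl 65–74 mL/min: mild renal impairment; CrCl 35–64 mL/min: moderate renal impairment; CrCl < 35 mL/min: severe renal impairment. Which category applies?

moderate renal impairment

SCr = 198 / 88.4 = 2.24 mg/dL
CrCl = (140 − 43) × 104.7 / (72 × 2.24) × 0.85 = 10155.9 / 161.28 × 0.85 ≈ 53.5 mL/min
54 mL/min falls in the 'moderate renal impairment' range.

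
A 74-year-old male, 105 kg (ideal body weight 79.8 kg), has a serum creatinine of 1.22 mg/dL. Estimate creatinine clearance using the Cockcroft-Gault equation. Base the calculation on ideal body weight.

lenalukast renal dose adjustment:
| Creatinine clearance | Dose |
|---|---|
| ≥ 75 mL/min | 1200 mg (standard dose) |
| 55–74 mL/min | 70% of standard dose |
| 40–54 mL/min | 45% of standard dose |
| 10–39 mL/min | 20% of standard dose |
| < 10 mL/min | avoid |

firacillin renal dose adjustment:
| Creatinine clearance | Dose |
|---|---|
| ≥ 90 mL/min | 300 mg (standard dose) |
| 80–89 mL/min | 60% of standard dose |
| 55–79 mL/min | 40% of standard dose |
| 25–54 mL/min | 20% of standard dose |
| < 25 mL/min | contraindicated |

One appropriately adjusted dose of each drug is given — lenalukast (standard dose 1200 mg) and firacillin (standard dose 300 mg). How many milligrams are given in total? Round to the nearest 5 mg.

CrCl = (140 − 74) × 79.8 / (72 × 1.22) = 5266.8 / 87.84 ≈ 60.0 mL/min
CrCl ≈ 60 mL/min.
lenalukast: 55–74 mL/min → 70% of 1200 mg = 840 mg.
firacillin: 55–79 mL/min → 40% of 300 mg = 120 mg.
Total = 840 + 120 = 960 mg.

960 mg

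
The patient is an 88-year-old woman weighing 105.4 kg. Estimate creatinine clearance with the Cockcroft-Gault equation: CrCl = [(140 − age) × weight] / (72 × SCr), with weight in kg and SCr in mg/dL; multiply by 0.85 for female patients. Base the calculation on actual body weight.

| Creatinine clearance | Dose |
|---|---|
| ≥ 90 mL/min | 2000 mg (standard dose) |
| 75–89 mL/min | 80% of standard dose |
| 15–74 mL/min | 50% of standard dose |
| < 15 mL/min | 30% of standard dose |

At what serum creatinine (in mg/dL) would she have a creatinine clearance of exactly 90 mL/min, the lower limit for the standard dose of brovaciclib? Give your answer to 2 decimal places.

Standard dose requires CrCl ≥ 90 mL/min.
Set (140 − 88) × 105.4 × 0.85 / (72 × SCr) = 90
SCr = (140 − 88) × 105.4 × 0.85 / (72 × 90) = 0.719 mg/dL

0.72 mg/dL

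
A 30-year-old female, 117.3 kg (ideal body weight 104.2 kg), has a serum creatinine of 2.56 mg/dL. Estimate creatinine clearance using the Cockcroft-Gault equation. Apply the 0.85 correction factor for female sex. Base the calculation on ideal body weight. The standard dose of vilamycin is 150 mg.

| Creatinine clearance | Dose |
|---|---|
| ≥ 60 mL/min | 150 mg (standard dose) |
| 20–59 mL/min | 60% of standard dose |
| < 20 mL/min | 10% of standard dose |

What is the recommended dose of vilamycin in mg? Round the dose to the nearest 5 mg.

90 mg

CrCl = (140 − 30) × 104.2 / (72 × 2.56) × 0.85 = 11462.0 / 184.32 × 0.85 ≈ 52.9 mL/min
CrCl ≈ 53 mL/min → bracket 20–59 mL/min.
60% of 150 mg = 90 mg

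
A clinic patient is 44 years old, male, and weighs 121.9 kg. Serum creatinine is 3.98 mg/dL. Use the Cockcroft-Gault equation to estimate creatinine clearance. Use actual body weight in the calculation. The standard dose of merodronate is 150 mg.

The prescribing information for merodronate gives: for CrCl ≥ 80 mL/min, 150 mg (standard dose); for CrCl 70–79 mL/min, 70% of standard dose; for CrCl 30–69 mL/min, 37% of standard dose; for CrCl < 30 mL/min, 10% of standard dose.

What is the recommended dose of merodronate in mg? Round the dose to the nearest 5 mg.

CrCl = (140 − 44) × 121.9 / (72 × 3.98) = 11702.4 / 286.56 ≈ 40.8 mL/min
CrCl ≈ 41 mL/min → bracket 30–69 mL/min.
37% of 150 mg = 55.5 mg → 55 mg

55 mg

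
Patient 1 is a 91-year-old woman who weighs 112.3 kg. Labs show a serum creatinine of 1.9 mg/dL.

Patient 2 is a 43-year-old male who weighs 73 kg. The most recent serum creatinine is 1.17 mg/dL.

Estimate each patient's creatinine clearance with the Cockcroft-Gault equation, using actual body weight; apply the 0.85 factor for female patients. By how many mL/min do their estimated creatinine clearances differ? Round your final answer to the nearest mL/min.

Patient 1: CrCl = (140 − 91) × 112.3 / (72 × 1.9) × 0.85 = 5502.7 / 136.80 × 0.85 ≈ 34.2 mL/min
Patient 2: CrCl = (140 − 43) × 73 / (72 × 1.17) = 7081.0 / 84.24 ≈ 84.1 mL/min
|34.2 − 84.1| = 49.9 mL/min

50 mL/min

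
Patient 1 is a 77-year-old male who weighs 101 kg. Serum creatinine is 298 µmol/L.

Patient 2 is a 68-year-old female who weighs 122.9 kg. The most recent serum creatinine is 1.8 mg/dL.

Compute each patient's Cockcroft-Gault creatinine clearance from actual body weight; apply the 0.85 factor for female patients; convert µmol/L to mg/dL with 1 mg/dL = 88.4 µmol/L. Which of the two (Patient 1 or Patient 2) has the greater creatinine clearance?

Patient 1: SCr = 298 / 88.4 = 3.371 mg/dL
Patient 1: CrCl = (140 − 77) × 101 / (72 × 3.371) = 6363.0 / 242.71 ≈ 26.2 mL/min
Patient 2: CrCl = (140 − 68) × 122.9 / (72 × 1.8) × 0.85 = 8848.8 / 129.60 × 0.85 ≈ 58.0 mL/min
26.2 vs 58.0 mL/min → Patient 2 is higher.

Patient 2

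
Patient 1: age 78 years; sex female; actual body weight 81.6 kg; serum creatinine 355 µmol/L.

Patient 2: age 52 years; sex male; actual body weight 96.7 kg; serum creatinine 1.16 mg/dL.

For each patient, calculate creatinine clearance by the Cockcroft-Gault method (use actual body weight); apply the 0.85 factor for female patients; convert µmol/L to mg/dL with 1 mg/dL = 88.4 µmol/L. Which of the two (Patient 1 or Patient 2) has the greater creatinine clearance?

Patient 1: SCr = 355 / 88.4 = 4.016 mg/dL
Patient 1: CrCl = (140 − 78) × 81.6 / (72 × 4.016) × 0.85 = 5059.2 / 289.15 × 0.85 ≈ 14.9 mL/min
Patient 2: CrCl = (140 − 52) × 96.7 / (72 × 1.16) = 8509.6 / 83.52 ≈ 101.9 mL/min
14.9 vs 101.9 mL/min → Patient 2 is higher.

Patient 2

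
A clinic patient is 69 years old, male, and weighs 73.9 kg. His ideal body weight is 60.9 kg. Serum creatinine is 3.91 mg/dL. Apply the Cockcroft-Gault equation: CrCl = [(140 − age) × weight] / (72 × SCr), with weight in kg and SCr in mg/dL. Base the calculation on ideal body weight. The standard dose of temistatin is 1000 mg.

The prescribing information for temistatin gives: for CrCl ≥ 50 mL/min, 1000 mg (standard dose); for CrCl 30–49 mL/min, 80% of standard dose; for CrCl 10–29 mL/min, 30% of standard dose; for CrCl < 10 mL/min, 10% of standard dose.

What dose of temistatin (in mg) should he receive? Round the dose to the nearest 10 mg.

CrCl = (140 − 69) × 60.9 / (72 × 3.91) = 4323.9 / 281.52 ≈ 15.4 mL/min
CrCl ≈ 15 mL/min → bracket 10–29 mL/min.
30% of 1000 mg = 300 mg

300 mg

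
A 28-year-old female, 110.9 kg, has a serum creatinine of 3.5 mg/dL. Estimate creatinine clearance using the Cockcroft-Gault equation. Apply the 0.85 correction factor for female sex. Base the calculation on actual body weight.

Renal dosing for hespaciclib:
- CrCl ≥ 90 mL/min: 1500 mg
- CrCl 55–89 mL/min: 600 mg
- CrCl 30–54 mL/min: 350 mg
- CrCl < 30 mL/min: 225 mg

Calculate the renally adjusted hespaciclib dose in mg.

350 mg

CrCl = (140 − 28) × 110.9 / (72 × 3.5) × 0.85 = 12420.8 / 252.00 × 0.85 ≈ 41.9 mL/min
CrCl ≈ 42 mL/min → bracket 30–54 mL/min.
Dose for this bracket: 350 mg.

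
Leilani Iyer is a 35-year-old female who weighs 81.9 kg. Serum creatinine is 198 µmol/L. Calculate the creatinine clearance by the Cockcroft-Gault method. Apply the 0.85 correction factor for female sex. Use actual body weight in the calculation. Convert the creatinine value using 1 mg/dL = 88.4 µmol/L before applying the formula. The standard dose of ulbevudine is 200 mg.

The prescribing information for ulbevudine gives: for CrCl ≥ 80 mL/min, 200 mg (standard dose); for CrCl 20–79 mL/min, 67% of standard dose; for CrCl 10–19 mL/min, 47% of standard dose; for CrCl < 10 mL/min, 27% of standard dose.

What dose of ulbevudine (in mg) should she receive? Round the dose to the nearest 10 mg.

SCr = 198 / 88.4 = 2.24 mg/dL
CrCl = (140 − 35) × 81.9 / (72 × 2.24) × 0.85 = 8599.5 / 161.28 × 0.85 ≈ 45.3 mL/min
CrCl ≈ 45 mL/min → bracket 20–79 mL/min.
67% of 200 mg = 134 mg → 130 mg

130 mg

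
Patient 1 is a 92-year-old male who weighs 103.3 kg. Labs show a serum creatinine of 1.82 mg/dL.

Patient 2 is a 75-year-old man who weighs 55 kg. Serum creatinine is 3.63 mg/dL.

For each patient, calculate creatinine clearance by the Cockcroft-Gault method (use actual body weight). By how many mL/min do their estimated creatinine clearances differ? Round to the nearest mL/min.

24 mL/min

Patient 1: CrCl = (140 − 92) × 103.3 / (72 × 1.82) = 4958.4 / 131.04 ≈ 37.8 mL/min
Patient 2: CrCl = (140 − 75) × 55 / (72 × 3.63) = 3575.0 / 261.36 ≈ 13.7 mL/min
|37.8 − 13.7| = 24.1 mL/min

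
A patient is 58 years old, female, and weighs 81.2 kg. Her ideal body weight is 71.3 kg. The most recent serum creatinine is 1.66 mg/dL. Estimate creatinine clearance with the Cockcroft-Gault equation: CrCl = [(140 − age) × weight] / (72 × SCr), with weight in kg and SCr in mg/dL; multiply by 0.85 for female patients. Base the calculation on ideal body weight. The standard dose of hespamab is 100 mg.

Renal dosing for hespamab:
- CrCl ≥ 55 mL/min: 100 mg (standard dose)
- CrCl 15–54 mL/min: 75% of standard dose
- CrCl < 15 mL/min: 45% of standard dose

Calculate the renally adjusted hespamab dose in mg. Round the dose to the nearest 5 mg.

75 mg

CrCl = (140 − 58) × 71.3 / (72 × 1.66) × 0.85 = 5846.6 / 119.52 × 0.85 ≈ 41.6 mL/min
CrCl ≈ 42 mL/min → bracket 15–54 mL/min.
75% of 100 mg = 75 mg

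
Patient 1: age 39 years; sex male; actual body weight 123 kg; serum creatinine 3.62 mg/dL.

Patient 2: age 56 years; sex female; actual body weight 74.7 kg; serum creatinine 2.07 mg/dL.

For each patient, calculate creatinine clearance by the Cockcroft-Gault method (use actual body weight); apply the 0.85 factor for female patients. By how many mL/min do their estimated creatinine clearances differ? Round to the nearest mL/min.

12 mL/min

Patient 1: CrCl = (140 − 39) × 123 / (72 × 3.62) = 12423.0 / 260.64 ≈ 47.7 mL/min
Patient 2: CrCl = (140 − 56) × 74.7 / (72 × 2.07) × 0.85 = 6274.8 / 149.04 × 0.85 ≈ 35.8 mL/min
|47.7 − 35.8| = 11.9 mL/min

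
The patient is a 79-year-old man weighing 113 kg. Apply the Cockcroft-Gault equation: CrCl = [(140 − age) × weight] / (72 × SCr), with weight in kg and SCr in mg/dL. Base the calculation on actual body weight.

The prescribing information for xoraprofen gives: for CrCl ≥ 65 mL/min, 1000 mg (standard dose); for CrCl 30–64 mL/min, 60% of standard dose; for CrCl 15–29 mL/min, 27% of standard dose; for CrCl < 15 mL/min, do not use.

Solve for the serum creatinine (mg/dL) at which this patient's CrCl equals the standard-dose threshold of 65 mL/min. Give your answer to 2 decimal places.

1.47 mg/dL

Standard dose requires CrCl ≥ 65 mL/min.
Set (140 − 79) × 113 / (72 × SCr) = 65
SCr = (140 − 79) × 113 / (72 × 65) = 1.473 mg/dL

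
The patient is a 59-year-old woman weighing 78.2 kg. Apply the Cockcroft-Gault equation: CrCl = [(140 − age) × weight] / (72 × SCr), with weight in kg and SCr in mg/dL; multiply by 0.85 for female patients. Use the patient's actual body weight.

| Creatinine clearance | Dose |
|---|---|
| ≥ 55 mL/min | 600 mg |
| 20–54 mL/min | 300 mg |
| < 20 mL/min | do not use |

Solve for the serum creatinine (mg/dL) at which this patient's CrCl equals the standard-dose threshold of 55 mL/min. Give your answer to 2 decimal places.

1.36 mg/dL

Standard dose requires CrCl ≥ 55 mL/min.
Set (140 − 59) × 78.2 × 0.85 / (72 × SCr) = 55
SCr = (140 − 59) × 78.2 × 0.85 / (72 × 55) = 1.360 mg/dL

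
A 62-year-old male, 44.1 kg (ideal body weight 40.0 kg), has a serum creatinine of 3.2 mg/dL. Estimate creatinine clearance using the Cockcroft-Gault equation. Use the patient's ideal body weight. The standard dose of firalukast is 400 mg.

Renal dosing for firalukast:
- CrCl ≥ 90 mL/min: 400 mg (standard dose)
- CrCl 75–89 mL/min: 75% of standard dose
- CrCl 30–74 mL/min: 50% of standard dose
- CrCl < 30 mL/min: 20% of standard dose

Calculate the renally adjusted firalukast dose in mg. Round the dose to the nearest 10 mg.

CrCl = (140 − 62) × 40 / (72 × 3.2) = 3120.0 / 230.40 ≈ 13.5 mL/min
CrCl ≈ 14 mL/min → bracket < 30 mL/min.
20% of 400 mg = 80 mg

80 mg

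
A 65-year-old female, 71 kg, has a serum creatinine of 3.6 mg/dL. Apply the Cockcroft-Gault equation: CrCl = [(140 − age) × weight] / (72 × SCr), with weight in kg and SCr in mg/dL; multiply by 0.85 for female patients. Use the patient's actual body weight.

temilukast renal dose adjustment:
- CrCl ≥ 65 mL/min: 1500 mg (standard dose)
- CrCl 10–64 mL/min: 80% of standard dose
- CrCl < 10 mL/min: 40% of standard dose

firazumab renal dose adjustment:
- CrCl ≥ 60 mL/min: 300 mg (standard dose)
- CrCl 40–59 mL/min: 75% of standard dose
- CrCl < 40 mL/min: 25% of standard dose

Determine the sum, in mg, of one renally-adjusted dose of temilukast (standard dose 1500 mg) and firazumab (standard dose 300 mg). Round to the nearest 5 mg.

CrCl = (140 − 65) × 71 / (72 × 3.6) × 0.85 = 5325.0 / 259.20 × 0.85 ≈ 17.5 mL/min
CrCl ≈ 17 mL/min.
temilukast: 10–64 mL/min → 80% of 1500 mg = 1200 mg.
firazumab: < 40 mL/min → 25% of 300 mg = 75 mg.
Total = 1200 + 75 = 1275 mg.

1275 mg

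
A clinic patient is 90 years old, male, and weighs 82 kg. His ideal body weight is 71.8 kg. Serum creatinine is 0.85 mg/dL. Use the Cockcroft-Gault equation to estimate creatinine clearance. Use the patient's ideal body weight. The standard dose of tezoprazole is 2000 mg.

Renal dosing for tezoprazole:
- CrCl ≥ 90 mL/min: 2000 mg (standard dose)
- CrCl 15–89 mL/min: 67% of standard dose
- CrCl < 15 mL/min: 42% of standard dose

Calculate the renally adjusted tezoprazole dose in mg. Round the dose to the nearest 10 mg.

1340 mg

CrCl = (140 − 90) × 71.8 / (72 × 0.85) = 3590.0 / 61.20 ≈ 58.7 mL/min
CrCl ≈ 59 mL/min → bracket 15–89 mL/min.
67% of 2000 mg = 1340 mg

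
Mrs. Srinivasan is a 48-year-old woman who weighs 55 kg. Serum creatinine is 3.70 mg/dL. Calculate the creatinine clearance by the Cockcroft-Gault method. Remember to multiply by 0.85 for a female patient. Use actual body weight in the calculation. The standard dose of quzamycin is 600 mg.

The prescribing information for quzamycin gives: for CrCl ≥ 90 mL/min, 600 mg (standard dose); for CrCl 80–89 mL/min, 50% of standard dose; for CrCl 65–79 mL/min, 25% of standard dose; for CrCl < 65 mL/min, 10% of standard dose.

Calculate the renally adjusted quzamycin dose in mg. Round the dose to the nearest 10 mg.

60 mg

CrCl = (140 − 48) × 55 / (72 × 3.7) × 0.85 = 5060.0 / 266.40 × 0.85 ≈ 16.1 mL/min
CrCl ≈ 16 mL/min → bracket < 65 mL/min.
10% of 600 mg = 60 mg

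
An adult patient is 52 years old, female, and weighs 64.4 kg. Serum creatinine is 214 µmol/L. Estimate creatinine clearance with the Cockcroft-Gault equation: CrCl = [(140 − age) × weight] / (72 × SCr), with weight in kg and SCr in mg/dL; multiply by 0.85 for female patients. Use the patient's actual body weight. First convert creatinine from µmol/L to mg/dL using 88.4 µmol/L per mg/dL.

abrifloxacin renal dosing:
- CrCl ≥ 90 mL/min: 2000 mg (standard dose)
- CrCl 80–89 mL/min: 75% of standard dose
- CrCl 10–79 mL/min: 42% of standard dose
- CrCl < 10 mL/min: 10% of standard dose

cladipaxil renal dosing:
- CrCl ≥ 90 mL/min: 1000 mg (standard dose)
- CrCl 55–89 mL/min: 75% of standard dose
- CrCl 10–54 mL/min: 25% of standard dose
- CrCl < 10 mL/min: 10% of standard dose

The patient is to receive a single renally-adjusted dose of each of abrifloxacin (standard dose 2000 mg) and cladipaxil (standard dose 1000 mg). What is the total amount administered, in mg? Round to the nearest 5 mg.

1090 mg

SCr = 214 / 88.4 = 2.421 mg/dL
CrCl = (140 − 52) × 64.4 / (72 × 2.421) × 0.85 = 5667.2 / 174.31 × 0.85 ≈ 27.6 mL/min
CrCl ≈ 28 mL/min.
abrifloxacin: 10–79 mL/min → 42% of 2000 mg = 840 mg.
cladipaxil: 10–54 mL/min → 25% of 1000 mg = 250 mg.
Total = 840 + 250 = 1090 mg.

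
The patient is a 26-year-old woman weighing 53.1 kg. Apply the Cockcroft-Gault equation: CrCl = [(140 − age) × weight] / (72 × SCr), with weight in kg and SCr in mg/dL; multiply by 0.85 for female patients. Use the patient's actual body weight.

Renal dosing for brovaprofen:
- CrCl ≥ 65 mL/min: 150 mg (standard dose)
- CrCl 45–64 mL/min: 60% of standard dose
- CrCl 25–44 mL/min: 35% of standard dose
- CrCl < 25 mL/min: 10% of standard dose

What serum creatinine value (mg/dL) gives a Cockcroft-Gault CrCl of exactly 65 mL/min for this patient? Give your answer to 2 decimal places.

Standard dose requires CrCl ≥ 65 mL/min.
Set (140 − 26) × 53.1 × 0.85 / (72 × SCr) = 65
SCr = (140 − 26) × 53.1 × 0.85 / (72 × 65) = 1.099 mg/dL

1.10 mg/dL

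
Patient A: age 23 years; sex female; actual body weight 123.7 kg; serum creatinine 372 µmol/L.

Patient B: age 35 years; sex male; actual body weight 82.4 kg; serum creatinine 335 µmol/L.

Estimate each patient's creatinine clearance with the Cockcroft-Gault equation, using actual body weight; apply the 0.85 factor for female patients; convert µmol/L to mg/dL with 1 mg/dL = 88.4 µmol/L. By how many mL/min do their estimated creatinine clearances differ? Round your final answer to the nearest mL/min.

9 mL/min

Patient A: SCr = 372 / 88.4 = 4.208 mg/dL
Patient A: CrCl = (140 − 23) × 123.7 / (72 × 4.208) × 0.85 = 14472.9 / 302.98 × 0.85 ≈ 40.6 mL/min
Patient B: SCr = 335 / 88.4 = 3.79 mg/dL
Patient B: CrCl = (140 − 35) × 82.4 / (72 × 3.79) = 8652.0 / 272.88 ≈ 31.7 mL/min
|40.6 − 31.7| = 8.9 mL/min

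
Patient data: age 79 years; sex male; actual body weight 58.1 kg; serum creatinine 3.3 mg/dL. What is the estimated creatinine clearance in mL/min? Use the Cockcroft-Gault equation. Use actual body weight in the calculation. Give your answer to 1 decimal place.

14.9 mL/min

CrCl = (140 − 79) × 58.1 / (72 × 3.3) = 3544.1 / 237.60 ≈ 14.9 mL/min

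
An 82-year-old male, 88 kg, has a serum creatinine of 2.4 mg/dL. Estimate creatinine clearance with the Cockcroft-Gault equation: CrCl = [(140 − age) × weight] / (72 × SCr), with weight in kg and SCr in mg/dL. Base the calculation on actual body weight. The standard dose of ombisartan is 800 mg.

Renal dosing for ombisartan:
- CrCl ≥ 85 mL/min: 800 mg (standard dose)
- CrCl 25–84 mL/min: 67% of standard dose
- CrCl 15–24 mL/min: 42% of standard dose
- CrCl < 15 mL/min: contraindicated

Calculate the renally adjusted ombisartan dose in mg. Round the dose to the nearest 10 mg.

CrCl = (140 − 82) × 88 / (72 × 2.4) = 5104.0 / 172.80 ≈ 29.5 mL/min
CrCl ≈ 30 mL/min → bracket 25–84 mL/min.
67% of 800 mg = 536 mg → 540 mg

540 mg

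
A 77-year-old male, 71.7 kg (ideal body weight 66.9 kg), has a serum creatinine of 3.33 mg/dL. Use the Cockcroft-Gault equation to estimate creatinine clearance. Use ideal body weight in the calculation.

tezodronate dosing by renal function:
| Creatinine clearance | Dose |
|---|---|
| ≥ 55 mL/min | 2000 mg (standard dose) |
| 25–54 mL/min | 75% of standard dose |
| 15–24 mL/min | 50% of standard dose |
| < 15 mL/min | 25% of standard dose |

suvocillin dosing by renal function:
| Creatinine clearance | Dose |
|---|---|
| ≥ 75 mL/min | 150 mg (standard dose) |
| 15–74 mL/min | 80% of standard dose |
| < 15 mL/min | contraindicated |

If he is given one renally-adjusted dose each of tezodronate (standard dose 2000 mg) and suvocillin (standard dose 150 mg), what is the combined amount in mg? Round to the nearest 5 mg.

CrCl = (140 − 77) × 66.9 / (72 × 3.33) = 4214.7 / 239.76 ≈ 17.6 mL/min
CrCl ≈ 18 mL/min.
tezodronate: 15–24 mL/min → 50% of 2000 mg = 1000 mg.
suvocillin: 15–74 mL/min → 80% of 150 mg = 120 mg.
Total = 1000 + 120 = 1120 mg.

1120 mg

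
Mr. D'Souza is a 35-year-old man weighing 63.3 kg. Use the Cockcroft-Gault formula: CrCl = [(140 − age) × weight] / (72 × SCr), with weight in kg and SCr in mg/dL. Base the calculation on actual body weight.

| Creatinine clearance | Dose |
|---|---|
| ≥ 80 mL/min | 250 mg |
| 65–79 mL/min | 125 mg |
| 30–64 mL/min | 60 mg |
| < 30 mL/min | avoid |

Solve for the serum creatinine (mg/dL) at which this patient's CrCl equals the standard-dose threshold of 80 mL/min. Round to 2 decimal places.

1.15 mg/dL

Standard dose requires CrCl ≥ 80 mL/min.
Set (140 − 35) × 63.3 / (72 × SCr) = 80
SCr = (140 − 35) × 63.3 / (72 × 80) = 1.154 mg/dL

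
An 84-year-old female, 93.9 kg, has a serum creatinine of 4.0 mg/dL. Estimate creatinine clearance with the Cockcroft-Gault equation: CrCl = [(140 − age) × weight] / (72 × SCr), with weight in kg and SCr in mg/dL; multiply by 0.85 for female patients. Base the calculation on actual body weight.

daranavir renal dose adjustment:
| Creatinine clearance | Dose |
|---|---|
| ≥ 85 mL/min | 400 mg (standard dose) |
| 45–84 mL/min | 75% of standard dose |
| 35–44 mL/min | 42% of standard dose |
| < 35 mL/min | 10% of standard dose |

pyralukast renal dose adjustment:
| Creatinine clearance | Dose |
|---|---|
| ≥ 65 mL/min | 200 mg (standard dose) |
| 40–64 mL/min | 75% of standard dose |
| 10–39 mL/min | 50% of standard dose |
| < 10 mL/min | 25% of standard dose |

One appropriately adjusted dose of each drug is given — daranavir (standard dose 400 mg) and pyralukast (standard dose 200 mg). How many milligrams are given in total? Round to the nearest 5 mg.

CrCl = (140 − 84) × 93.9 / (72 × 4) × 0.85 = 5258.4 / 288.00 × 0.85 ≈ 15.5 mL/min
CrCl ≈ 16 mL/min.
daranavir: < 35 mL/min → 10% of 400 mg = 40 mg.
pyralukast: 10–39 mL/min → 50% of 200 mg = 100 mg.
Total = 40 + 100 = 140 mg.

140 mg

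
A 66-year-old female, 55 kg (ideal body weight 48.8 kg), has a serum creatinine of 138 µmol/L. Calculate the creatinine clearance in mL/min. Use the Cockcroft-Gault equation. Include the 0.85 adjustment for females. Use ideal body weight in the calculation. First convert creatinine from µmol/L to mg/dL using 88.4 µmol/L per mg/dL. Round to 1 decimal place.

SCr = 138 / 88.4 = 1.561 mg/dL
CrCl = (140 − 66) × 48.8 / (72 × 1.561) × 0.85 = 3611.2 / 112.39 × 0.85 ≈ 27.3 mL/min

27.3 mL/min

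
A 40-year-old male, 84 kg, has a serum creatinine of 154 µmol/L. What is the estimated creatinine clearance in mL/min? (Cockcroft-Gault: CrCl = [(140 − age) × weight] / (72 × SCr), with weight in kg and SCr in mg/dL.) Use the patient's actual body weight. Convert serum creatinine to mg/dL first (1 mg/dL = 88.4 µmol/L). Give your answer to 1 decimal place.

67.0 mL/min

SCr = 154 / 88.4 = 1.742 mg/dL
CrCl = (140 − 40) × 84 / (72 × 1.742) = 8400.0 / 125.42 ≈ 67.0 mL/min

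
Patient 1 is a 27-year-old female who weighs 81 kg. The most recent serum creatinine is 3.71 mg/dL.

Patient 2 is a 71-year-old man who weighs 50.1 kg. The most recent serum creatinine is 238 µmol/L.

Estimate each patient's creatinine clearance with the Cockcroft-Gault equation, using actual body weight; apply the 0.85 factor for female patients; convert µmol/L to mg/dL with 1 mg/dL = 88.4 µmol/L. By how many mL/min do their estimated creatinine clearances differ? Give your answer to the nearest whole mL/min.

Patient 1: CrCl = (140 − 27) × 81 / (72 × 3.71) × 0.85 = 9153.0 / 267.12 × 0.85 ≈ 29.1 mL/min
Patient 2: SCr = 238 / 88.4 = 2.692 mg/dL
Patient 2: CrCl = (140 − 71) × 50.1 / (72 × 2.692) = 3456.9 / 193.82 ≈ 17.8 mL/min
|29.1 − 17.8| = 11.3 mL/min

11 mL/min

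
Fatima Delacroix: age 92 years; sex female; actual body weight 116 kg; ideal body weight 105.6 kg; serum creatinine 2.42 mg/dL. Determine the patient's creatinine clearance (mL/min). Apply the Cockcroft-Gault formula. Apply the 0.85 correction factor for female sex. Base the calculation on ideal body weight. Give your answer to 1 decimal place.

CrCl = (140 − 92) × 105.6 / (72 × 2.42) × 0.85 = 5068.8 / 174.24 × 0.85 ≈ 24.7 mL/min

24.7 mL/min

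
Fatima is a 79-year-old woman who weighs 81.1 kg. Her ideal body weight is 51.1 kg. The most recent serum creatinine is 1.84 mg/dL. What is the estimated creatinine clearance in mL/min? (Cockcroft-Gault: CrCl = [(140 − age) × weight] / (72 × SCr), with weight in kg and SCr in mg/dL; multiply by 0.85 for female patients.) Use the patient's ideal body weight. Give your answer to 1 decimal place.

CrCl = (140 − 79) × 51.1 / (72 × 1.84) × 0.85 = 3117.1 / 132.48 × 0.85 ≈ 20.0 mL/min

20.0 mL/min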